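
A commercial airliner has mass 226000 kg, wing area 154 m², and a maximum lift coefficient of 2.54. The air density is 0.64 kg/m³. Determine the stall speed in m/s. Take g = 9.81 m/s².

Stall occurs when L = W at CL,max. W = mg = 226000 × 9.81 = 2.217×10^6 N.
V_stall = √(2W/(ρ·S·CL,max)) = √(2 × 2.217×10^6 / (0.64 × 154 × 2.54))
V_stall = √17710 = 133 m/s

V_stall = 133 m/s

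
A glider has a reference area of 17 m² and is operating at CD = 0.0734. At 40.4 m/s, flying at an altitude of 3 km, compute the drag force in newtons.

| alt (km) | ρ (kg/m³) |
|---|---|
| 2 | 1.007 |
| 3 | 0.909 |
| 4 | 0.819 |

At 3 km, from the table: ρ = 0.909 kg/m³.
Dynamic pressure q = ½ρv² = ½ × 0.909 × 40.4² = 741.8 Pa.
D = q·S·CD = 741.8 × 17 × 0.0734 = 926 N

D = 926 N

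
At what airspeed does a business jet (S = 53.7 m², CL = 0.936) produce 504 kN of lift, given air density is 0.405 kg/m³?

v = 223 m/s

L = ½ρv²S·CL ⇒ v = √(2L/(ρ·S·CL))
v = √(2 × 5.04×10^5 / (0.405 × 53.7 × 0.936)) = √49520 = 223 m/s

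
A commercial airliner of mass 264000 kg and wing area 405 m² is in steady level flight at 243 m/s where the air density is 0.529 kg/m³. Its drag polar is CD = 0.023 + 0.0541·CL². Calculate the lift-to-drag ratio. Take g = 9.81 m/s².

L/D = 12.8

In steady level flight, lift balances weight: W = mg = 264000 × 9.81 = 2.5898×10^6 N.
q = ½ρv² = ½ × 0.529 × 243² = 15620 Pa.
CL = 2W/(ρv²S) = 2×2.5898×10^6/(0.529×243²×405) = 0.4094.
CD = 0.023 + 0.0541 × 0.4094² = 0.03207.
L/D = CL/CD = 0.4094 / 0.03207 = 12.8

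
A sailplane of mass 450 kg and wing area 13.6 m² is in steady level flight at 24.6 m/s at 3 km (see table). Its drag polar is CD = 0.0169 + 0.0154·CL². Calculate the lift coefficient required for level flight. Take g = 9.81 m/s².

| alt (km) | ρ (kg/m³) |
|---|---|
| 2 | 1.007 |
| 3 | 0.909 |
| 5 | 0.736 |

CL = 1.18

At 3 km, from the table: ρ = 0.909 kg/m³.
Level flight ⇒ L = W = m·g = 450 × 9.81 = 4414.5 N.
q = ½ρv² = ½ × 0.909 × 24.6² = 275 Pa.
Required CL = L/(qS) = 4414.5/(275·13.6) = 1.18.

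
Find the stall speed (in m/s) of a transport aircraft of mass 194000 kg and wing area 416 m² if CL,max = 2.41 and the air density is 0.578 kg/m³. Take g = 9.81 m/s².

V_stall = 81 m/s

Stall occurs when L = W at CL,max. W = mg = 194000 × 9.81 = 1.903×10^6 N.
From L = ½ρV²S·CL,max = W: V_stall = √(2W/(ρSCL,max)) = √(2·1.903×10^6/(0.578·416·2.41))
V_stall = √6568 = 81 m/s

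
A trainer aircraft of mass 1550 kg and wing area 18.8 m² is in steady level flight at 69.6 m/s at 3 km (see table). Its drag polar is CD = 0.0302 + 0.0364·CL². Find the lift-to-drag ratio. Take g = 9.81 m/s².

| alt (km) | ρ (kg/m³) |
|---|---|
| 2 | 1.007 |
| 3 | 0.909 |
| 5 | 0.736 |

L/D = 10.5

At 3 km, from the table: ρ = 0.909 kg/m³.
Weight W = mg = 1550 × 9.81 = 15206 N; in level flight L = W.
Dynamic pressure q = 0.5 × 0.909 × 69.6² = 2202 Pa.
CL = 2W/(ρv²S) = 2×15206/(0.909×69.6²×18.8) = 0.3674.
CD = 0.0302 + 0.0364 × 0.3674² = 0.03511.
L/D = CL/CD = 0.3674 / 0.03511 = 10.5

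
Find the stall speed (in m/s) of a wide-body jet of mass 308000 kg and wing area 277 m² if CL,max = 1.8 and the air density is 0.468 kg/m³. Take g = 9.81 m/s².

Weight W = mg = 308000 × 9.81 = 3.021×10^6 N.
From L = ½ρV²S·CL,max = W: V_stall = √(2W/(ρSCL,max)) = √(2·3.021×10^6/(0.468·277·1.8))
V_stall = √25900 = 161 m/s

V_stall = 161 m/s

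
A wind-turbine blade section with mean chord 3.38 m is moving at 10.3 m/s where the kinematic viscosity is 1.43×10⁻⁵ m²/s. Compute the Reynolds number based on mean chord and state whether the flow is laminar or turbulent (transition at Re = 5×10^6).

Re = 2.43×10^6 (laminar)

Re = v·c/ν = 10.3 × 3.38 / (1.43×10⁻⁵) = 2.43×10^6
Since 2.43×10^6 < 5×10^6, the flow is laminar.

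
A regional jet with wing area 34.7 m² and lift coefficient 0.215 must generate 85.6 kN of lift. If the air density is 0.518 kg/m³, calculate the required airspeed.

L = ½ρv²S·CL ⇒ v = √(2L/(ρ·S·CL))
v = √(2 × 85600 / (0.518 × 34.7 × 0.215)) = √44300 = 210 m/s

v = 210 m/s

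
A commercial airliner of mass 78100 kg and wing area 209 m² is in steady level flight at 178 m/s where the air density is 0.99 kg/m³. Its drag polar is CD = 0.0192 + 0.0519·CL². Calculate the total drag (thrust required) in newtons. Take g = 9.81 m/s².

In steady level flight, lift balances weight: W = mg = 78100 × 9.81 = 7.6616×10^5 N.
Dynamic pressure q = 0.5 × 0.99 × 178² = 15680 Pa.
Required CL = L/(qS) = 7.6616×10^5/(15680·209) = 0.2337.
CD = 0.0192 + 0.0519 × 0.2337² = 0.02204.
D = q·S·CD = 15680 × 209 × 0.02204 = 72230 N

D = 72200 N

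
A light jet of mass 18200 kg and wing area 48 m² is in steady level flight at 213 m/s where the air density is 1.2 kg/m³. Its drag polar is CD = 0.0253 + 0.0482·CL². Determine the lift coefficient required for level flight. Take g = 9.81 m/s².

CL = 0.137

Level flight ⇒ L = W = m·g = 18200 × 9.81 = 1.7854×10^5 N.
q = ½ρv² = ½ × 1.2 × 213² = 27220 Pa.
CL = 2W/(ρv²S) = 2×1.7854×10^5/(1.2×213²×48) = 0.1366.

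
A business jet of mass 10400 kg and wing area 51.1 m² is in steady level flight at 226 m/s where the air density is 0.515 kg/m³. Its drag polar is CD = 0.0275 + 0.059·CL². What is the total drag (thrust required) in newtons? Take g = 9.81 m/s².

Weight W = mg = 10400 × 9.81 = 1.0202×10^5 N; in level flight L = W.
Dynamic pressure q = 0.5 × 0.515 × 226² = 13150 Pa.
CL = W/(q·S) = 1.0202×10^5 / (13150 × 51.1) = 0.1518.
CD = 0.0275 + 0.059 × 0.1518² = 0.02886.
D = q·S·CD = 13150 × 51.1 × 0.02886 = 19400 N

D = 19400 N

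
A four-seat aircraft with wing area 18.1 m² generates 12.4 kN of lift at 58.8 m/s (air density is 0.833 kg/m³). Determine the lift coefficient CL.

From L = ½ρv²S·CL, rearranging gives CL = 2L/(ρv²S).
CL = 2 × 12400 / (0.833 × 58.8² × 18.1) = 0.476

CL = 0.476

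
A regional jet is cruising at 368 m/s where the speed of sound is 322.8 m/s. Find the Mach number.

M = 1.14

M = v/a = 368 / 322.8 = 1.14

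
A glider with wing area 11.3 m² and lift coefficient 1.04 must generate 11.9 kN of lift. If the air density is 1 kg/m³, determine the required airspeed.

v = 45 m/s

L = ½ρv²S·CL ⇒ v = √(2L/(ρ·S·CL))
v = √(2 × 11900 / (1 × 11.3 × 1.04)) = √2025 = 45 m/s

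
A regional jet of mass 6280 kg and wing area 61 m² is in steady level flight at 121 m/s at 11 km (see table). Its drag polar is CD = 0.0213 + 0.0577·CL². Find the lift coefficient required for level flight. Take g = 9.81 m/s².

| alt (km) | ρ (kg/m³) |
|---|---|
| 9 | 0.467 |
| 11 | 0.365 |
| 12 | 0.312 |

CL = 0.378

At 11 km, from the table: ρ = 0.365 kg/m³.
Weight W = mg = 6280 × 9.81 = 61607 N; in level flight L = W.
Dynamic pressure q = 0.5 × 0.365 × 121² = 2672 Pa.
CL = 2W/(ρv²S) = 2×61607/(0.365×121²×61) = 0.378.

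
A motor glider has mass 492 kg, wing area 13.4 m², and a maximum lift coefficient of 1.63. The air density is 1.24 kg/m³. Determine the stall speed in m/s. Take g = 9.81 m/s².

V_stall = 18.9 m/s

Stall occurs when L = W at CL,max. W = mg = 492 × 9.81 = 4827 N.
V_stall = √(2W/(ρ·S·CL,max)) = √(2 × 4827 / (1.24 × 13.4 × 1.63))
V_stall = √356.4 = 18.9 m/s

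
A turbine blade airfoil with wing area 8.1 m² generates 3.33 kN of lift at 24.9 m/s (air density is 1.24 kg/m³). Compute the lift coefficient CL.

CL = 1.07

From L = ½ρv²S·CL, rearranging gives CL = 2L/(ρv²S).
CL = 2 × 3330 / (1.24 × 24.9² × 8.1) = 1.07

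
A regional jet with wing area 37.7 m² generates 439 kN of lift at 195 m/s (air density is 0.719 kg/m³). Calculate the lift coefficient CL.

From L = ½ρv²S·CL, rearranging gives CL = 2L/(ρv²S).
CL = 2 × 4.39×10^5 / (0.719 × 195² × 37.7) = 0.852

CL = 0.852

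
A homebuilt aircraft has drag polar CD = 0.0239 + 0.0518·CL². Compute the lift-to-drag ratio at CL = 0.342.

L/D = 11.4

CD = 0.0239 + 0.0518 × 0.342² = 0.02996
L/D = CL/CD = 0.342 / 0.02996 = 11.4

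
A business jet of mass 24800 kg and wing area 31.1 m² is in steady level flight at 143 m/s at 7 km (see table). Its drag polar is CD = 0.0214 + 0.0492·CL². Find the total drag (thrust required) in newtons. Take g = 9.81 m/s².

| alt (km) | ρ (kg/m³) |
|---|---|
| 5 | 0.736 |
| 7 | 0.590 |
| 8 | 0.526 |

D = 19500 N

At 7 km, from the table: ρ = 0.590 kg/m³.
Weight W = mg = 24800 × 9.81 = 2.4329×10^5 N; in level flight L = W.
Dynamic pressure q = 0.5 × 0.59 × 143² = 6032 Pa.
Required CL = L/(qS) = 2.4329×10^5/(6032·31.1) = 1.297.
CD = 0.0214 + 0.0492 × 1.297² = 0.1041.
D = q·S·CD = 6032 × 31.1 × 0.1041 = 19540 N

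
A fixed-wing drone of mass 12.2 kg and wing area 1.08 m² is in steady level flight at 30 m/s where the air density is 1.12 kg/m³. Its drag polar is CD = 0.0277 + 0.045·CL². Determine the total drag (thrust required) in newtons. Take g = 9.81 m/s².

Weight W = mg = 12.2 × 9.81 = 119.68 N; in level flight L = W.
Dynamic pressure q = 0.5 × 1.12 × 30² = 504 Pa.
Required CL = L/(qS) = 119.68/(504·1.08) = 0.2199.
CD = 0.0277 + 0.045 × 0.2199² = 0.02988.
D = q·S·CD = 504 × 1.08 × 0.02988 = 16.26 N

D = 16.3 N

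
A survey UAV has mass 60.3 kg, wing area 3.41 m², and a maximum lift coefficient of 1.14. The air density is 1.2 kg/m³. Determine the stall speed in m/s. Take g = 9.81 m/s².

V_stall = 15.9 m/s

Stall occurs when L = W at CL,max. W = mg = 60.3 × 9.81 = 591.5 N.
V_stall = √(2W/(ρ·S·CL,max)) = √(2 × 591.5 / (1.2 × 3.41 × 1.14))
V_stall = √253.6 = 15.9 m/s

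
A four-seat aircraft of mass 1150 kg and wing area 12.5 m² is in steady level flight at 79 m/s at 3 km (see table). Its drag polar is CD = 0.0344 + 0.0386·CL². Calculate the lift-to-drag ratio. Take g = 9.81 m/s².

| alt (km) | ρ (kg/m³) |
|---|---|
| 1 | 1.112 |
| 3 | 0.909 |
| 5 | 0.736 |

At 3 km, from the table: ρ = 0.909 kg/m³.
Level flight ⇒ L = W = m·g = 1150 × 9.81 = 11282 N.
Dynamic pressure q = 0.5 × 0.909 × 79² = 2837 Pa.
CL = 2W/(ρv²S) = 2×11282/(0.909×79²×12.5) = 0.3182.
CD = 0.0344 + 0.0386 × 0.3182² = 0.03831.
L/D = CL/CD = 0.3182 / 0.03831 = 8.31

L/D = 8.31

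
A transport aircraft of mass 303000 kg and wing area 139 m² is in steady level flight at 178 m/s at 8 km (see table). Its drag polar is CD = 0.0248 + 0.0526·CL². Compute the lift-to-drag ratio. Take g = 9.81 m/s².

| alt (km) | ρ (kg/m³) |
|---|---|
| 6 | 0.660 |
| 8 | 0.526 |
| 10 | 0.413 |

At 8 km, from the table: ρ = 0.526 kg/m³.
In steady level flight, lift balances weight: W = mg = 303000 × 9.81 = 2.9724×10^6 N.
Dynamic pressure q = 0.5 × 0.526 × 178² = 8333 Pa.
Required CL = L/(qS) = 2.9724×10^6/(8333·139) = 2.566.
CD = 0.0248 + 0.0526 × 2.566² = 0.3712.
L/D = CL/CD = 2.566 / 0.3712 = 6.91

L/D = 6.91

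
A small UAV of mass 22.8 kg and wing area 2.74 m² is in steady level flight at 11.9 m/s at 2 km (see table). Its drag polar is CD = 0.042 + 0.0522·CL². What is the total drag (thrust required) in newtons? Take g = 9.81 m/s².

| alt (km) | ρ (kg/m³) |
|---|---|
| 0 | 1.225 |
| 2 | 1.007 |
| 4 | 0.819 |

At 2 km, from the table: ρ = 1.007 kg/m³.
Level flight ⇒ L = W = m·g = 22.8 × 9.81 = 223.67 N.
Dynamic pressure q = 0.5 × 1.007 × 11.9² = 71.3 Pa.
CL = W/(q·S) = 223.67 / (71.3 × 2.74) = 1.145.
CD = 0.042 + 0.0522 × 1.145² = 0.1104.
D = q·S·CD = 71.3 × 2.74 × 0.1104 = 21.57 N

D = 21.6 N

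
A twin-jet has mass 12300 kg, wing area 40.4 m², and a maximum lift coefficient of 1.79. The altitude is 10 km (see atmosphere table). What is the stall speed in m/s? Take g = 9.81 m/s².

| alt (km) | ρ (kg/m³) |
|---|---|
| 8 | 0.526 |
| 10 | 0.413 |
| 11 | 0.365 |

V_stall = 89.9 m/s

At 10 km, from the table: ρ = 0.413 kg/m³.
At stall, lift equals weight: L = W = m·g = 12300 × 9.81 = 1.207×10^5 N.
V_stall = √(2W/(ρ·S·CL,max)) = √(2 × 1.207×10^5 / (0.413 × 40.4 × 1.79))
V_stall = √8080 = 89.9 m/s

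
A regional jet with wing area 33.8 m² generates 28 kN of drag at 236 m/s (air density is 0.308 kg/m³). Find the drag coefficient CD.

From D = ½ρv²S·CD, rearranging gives CD = 2D/(ρv²S).
CD = 2 × 28000 / (0.308 × 236² × 33.8) = 0.0966

CD = 0.0966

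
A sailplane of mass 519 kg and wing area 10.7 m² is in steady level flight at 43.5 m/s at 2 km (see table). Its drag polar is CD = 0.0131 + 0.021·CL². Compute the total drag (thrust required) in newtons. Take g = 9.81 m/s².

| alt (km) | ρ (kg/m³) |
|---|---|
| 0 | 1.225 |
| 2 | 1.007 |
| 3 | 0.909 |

D = 187 N

At 2 km, from the table: ρ = 1.007 kg/m³.
In steady level flight, lift balances weight: W = mg = 519 × 9.81 = 5091.4 N.
q = ½ρv² = ½ × 1.007 × 43.5² = 952.7 Pa.
Required CL = L/(qS) = 5091.4/(952.7·10.7) = 0.4994.
CD = 0.0131 + 0.021 × 0.4994² = 0.01834.
D = q·S·CD = 952.7 × 10.7 × 0.01834 = 186.9 N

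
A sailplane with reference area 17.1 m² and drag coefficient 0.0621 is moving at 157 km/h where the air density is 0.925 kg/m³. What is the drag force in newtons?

D = 934 N

Convert speed: v = 157 km/h ÷ 3.6 = 43.61 m/s.
D = ½ρv²S·CD = ½ × 0.925 × 43.61² × 17.1 × 0.0621 = 934 N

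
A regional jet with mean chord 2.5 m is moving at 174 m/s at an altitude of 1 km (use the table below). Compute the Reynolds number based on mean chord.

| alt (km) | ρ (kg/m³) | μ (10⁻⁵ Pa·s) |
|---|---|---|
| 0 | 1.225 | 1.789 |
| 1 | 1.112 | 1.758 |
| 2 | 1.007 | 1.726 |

At 1 km, from the table: ρ = 1.112 kg/m³, μ = 1.758×10⁻⁵ Pa·s.
Re = ρ·v·c/μ = 1.112 × 174 × 2.5 / (1.758×10⁻⁵) = 2.75×10^7

Re = 2.75×10^7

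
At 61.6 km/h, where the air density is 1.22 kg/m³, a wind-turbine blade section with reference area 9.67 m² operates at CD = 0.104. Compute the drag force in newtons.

Convert speed: v = 61.6 km/h ÷ 3.6 = 17.11 m/s.
D = ½ρv²S·CD = ½ × 1.22 × 17.11² × 9.67 × 0.104 = 180 N

D = 180 N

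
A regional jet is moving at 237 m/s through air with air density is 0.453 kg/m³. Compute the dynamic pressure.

q = 12700 Pa

q = ½ρv² = ½ × 0.453 × 237² = 12700 Pa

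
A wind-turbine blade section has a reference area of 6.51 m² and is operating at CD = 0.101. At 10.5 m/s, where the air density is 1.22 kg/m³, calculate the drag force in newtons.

D = ½ρv²S·CD = ½ × 1.22 × 10.5² × 6.51 × 0.101 = 44.2 N

D = 44.2 N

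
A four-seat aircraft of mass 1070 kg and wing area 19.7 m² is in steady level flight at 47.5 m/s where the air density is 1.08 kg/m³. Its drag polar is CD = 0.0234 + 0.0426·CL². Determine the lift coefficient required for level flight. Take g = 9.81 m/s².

CL = 0.437

Level flight ⇒ L = W = m·g = 1070 × 9.81 = 10497 N.
Dynamic pressure q = 0.5 × 1.08 × 47.5² = 1218 Pa.
CL = 2W/(ρv²S) = 2×10497/(1.08×47.5²×19.7) = 0.4373.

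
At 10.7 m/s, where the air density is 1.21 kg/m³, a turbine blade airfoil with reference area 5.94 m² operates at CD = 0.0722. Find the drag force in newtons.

D = 29.7 N

Dynamic pressure q = ½ρv² = ½ × 1.21 × 10.7² = 69.27 Pa.
D = q·S·CD = 69.27 × 5.94 × 0.0722 = 29.7 N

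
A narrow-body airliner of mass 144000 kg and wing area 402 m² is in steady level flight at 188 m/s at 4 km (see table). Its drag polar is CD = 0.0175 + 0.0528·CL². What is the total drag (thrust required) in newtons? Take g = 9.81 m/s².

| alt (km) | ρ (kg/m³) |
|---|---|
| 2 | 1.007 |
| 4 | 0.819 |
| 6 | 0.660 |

At 4 km, from the table: ρ = 0.819 kg/m³.
Weight W = mg = 144000 × 9.81 = 1.4126×10^6 N; in level flight L = W.
q = ½ρv² = ½ × 0.819 × 188² = 14470 Pa.
Required CL = L/(qS) = 1.4126×10^6/(14470·402) = 0.2428.
CD = 0.0175 + 0.0528 × 0.2428² = 0.02061.
D = q·S·CD = 14470 × 402 × 0.02061 = 1.199×10^5 N

D = 1.2×10^5 N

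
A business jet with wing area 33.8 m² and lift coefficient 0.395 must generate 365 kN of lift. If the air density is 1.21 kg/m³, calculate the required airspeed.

L = ½ρv²S·CL ⇒ v = √(2L/(ρ·S·CL))
v = √(2 × 3.65×10^5 / (1.21 × 33.8 × 0.395)) = √45190 = 213 m/s

v = 213 m/s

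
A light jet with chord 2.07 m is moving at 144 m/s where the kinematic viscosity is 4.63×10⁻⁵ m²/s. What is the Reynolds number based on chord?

Re = v·c/ν = 144 × 2.07 / (4.63×10⁻⁵) = 6.44×10^6

Re = 6.44×10^6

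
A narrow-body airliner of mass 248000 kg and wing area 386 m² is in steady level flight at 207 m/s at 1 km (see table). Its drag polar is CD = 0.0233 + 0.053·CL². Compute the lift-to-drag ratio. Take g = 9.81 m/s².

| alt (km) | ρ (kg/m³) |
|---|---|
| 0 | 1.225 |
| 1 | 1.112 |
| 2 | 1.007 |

L/D = 9.79

At 1 km, from the table: ρ = 1.112 kg/m³.
Weight W = mg = 248000 × 9.81 = 2.4329×10^6 N; in level flight L = W.
q = ½ρv² = ½ × 1.112 × 207² = 23820 Pa.
Required CL = L/(qS) = 2.4329×10^6/(23820·386) = 0.2646.
CD = 0.0233 + 0.053 × 0.2646² = 0.02701.
L/D = CL/CD = 0.2646 / 0.02701 = 9.79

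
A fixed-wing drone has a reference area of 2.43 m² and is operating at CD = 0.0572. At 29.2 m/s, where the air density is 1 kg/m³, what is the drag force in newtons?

D = 59.3 N

D = ½ρv²S·CD = ½ × 1 × 29.2² × 2.43 × 0.0572 = 59.3 N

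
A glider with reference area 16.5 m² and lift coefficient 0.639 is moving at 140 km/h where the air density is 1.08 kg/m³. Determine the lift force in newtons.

Convert speed: v = 140 km/h ÷ 3.6 = 38.89 m/s.
Dynamic pressure q = ½ρv² = ½ × 1.08 × 38.89² = 816.7 Pa.
L = q·S·CL = 816.7 × 16.5 × 0.639 = 8610 N ≈ 8.61 kN

L = 8610 N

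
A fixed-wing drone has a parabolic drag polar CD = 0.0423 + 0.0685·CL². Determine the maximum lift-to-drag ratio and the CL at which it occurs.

For CD = CD0 + K·CL², (L/D)max occurs at CL* = √(CD0/K) and equals 1/(2√(K·CD0)).
(L/D)max = 1/(2√(0.0685 × 0.0423)) = 1/(2 × 0.05383) = 9.29
CL* = √(0.0423/0.0685) = 0.786

(L/D)max = 9.29, at CL = 0.786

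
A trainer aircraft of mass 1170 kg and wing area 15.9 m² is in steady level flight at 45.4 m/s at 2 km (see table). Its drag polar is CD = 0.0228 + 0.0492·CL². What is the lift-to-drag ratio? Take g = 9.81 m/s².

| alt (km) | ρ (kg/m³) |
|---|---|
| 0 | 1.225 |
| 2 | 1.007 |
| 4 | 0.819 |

At 2 km, from the table: ρ = 1.007 kg/m³.
Weight W = mg = 1170 × 9.81 = 11478 N; in level flight L = W.
Dynamic pressure q = 0.5 × 1.007 × 45.4² = 1038 Pa.
CL = 2W/(ρv²S) = 2×11478/(1.007×45.4²×15.9) = 0.6956.
CD = 0.0228 + 0.0492 × 0.6956² = 0.0466.
L/D = CL/CD = 0.6956 / 0.0466 = 14.9

L/D = 14.9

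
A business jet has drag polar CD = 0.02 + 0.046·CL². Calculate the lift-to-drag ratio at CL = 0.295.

CD = 0.02 + 0.046 × 0.295² = 0.024
L/D = CL/CD = 0.295 / 0.024 = 12.3

L/D = 12.3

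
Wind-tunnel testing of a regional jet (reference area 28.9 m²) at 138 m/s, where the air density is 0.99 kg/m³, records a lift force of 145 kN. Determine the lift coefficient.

From L = ½ρv²S·CL, rearranging gives CL = 2L/(ρv²S).
CL = 2 × 1.45×10^5 / (0.99 × 138² × 28.9) = 0.532

CL = 0.532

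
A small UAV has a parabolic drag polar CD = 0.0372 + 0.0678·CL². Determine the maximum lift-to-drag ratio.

For CD = CD0 + K·CL², (L/D)max occurs at CL* = √(CD0/K) and equals 1/(2√(K·CD0)).
(L/D)max = 1/(2√(0.0678 × 0.0372)) = 1/(2 × 0.05022) = 9.96

(L/D)max = 9.96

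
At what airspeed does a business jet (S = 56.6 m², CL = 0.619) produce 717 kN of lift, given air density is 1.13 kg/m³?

L = ½ρv²S·CL ⇒ v = √(2L/(ρ·S·CL))
v = √(2 × 7.17×10^5 / (1.13 × 56.6 × 0.619)) = √36220 = 190 m/s

v = 190 m/s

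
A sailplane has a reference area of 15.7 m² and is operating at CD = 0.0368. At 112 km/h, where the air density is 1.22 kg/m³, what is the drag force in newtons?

Convert speed: v = 112 km/h ÷ 3.6 = 31.11 m/s.
D = ½ρv²S·CD = ½ × 1.22 × 31.11² × 15.7 × 0.0368 = 341 N

D = 341 N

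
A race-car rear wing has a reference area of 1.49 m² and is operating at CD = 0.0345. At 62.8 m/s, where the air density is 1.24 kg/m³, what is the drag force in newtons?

D = ½ρv²S·CD = ½ × 1.24 × 62.8² × 1.49 × 0.0345 = 126 N

D = 126 N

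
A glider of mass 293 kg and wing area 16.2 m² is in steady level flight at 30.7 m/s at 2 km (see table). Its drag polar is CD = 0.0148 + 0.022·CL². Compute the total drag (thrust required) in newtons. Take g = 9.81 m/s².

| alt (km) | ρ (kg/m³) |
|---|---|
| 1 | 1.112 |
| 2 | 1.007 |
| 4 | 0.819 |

At 2 km, from the table: ρ = 1.007 kg/m³.
Level flight ⇒ L = W = m·g = 293 × 9.81 = 2874.3 N.
Dynamic pressure q = 0.5 × 1.007 × 30.7² = 474.5 Pa.
Required CL = L/(qS) = 2874.3/(474.5·16.2) = 0.3739.
CD = 0.0148 + 0.022 × 0.3739² = 0.01788.
D = q·S·CD = 474.5 × 16.2 × 0.01788 = 137.4 N

D = 137 N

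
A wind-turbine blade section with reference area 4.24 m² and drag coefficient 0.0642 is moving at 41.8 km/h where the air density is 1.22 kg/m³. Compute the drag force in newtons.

D = 22.4 N

Convert speed: v = 41.8 km/h ÷ 3.6 = 11.61 m/s.
Dynamic pressure q = ½ρv² = ½ × 1.22 × 11.61² = 82.24 Pa.
D = q·S·CD = 82.24 × 4.24 × 0.0642 = 22.4 N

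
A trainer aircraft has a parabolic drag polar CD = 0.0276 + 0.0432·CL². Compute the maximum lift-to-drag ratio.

For CD = CD0 + K·CL², (L/D)max occurs at CL* = √(CD0/K) and equals 1/(2√(K·CD0)).
(L/D)max = 1/(2√(0.0432 × 0.0276)) = 1/(2 × 0.03453) = 14.5

(L/D)max = 14.5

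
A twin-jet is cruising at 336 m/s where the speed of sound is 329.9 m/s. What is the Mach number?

M = v/a = 336 / 329.9 = 1.02

M = 1.02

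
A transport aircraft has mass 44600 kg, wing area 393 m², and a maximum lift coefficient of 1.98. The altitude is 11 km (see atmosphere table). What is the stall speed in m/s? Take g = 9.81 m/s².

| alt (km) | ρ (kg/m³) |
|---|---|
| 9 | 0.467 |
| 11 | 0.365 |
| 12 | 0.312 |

At 11 km, from the table: ρ = 0.365 kg/m³.
Weight W = mg = 44600 × 9.81 = 4.375×10^5 N.
V_stall = √(2W/(ρ·S·CL,max)) = √(2 × 4.375×10^5 / (0.365 × 393 × 1.98))
V_stall = √3081 = 55.5 m/s

V_stall = 55.5 m/s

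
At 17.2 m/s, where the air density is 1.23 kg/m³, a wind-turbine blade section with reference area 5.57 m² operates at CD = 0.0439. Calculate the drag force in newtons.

D = 44.5 N

Dynamic pressure q = ½ρv² = ½ × 1.23 × 17.2² = 181.9 Pa.
D = q·S·CD = 181.9 × 5.57 × 0.0439 = 44.5 N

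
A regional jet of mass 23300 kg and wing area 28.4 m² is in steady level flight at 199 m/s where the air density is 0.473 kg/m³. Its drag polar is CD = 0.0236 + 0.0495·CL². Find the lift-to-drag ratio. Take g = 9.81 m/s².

L/D = 14.3

Level flight ⇒ L = W = m·g = 23300 × 9.81 = 2.2857×10^5 N.
q = ½ρv² = ½ × 0.473 × 199² = 9366 Pa.
CL = 2W/(ρv²S) = 2×2.2857×10^5/(0.473×199²×28.4) = 0.8593.
CD = 0.0236 + 0.0495 × 0.8593² = 0.06015.
L/D = CL/CD = 0.8593 / 0.06015 = 14.3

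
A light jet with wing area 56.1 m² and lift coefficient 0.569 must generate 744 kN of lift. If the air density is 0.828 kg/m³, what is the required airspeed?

v = 237 m/s

L = ½ρv²S·CL ⇒ v = √(2L/(ρ·S·CL))
v = √(2 × 7.44×10^5 / (0.828 × 56.1 × 0.569)) = √56300 = 237 m/s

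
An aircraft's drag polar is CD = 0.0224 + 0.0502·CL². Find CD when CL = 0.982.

CD = 0.0224 + 0.0502 × 0.982² = 0.0224 + 0.04841 = 0.0708

CD = 0.0708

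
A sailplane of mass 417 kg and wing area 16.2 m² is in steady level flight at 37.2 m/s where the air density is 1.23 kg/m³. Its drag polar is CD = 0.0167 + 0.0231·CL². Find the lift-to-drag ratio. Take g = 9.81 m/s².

Level flight ⇒ L = W = m·g = 417 × 9.81 = 4090.8 N.
q = ½ρv² = ½ × 1.23 × 37.2² = 851.1 Pa.
CL = W/(q·S) = 4090.8 / (851.1 × 16.2) = 0.2967.
CD = 0.0167 + 0.0231 × 0.2967² = 0.01873.
L/D = CL/CD = 0.2967 / 0.01873 = 15.8

L/D = 15.8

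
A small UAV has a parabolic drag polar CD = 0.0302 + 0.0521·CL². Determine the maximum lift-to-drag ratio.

For CD = CD0 + K·CL², (L/D)max occurs at CL* = √(CD0/K) and equals 1/(2√(K·CD0)).
(L/D)max = 1/(2√(0.0521 × 0.0302)) = 1/(2 × 0.03967) = 12.6

(L/D)max = 12.6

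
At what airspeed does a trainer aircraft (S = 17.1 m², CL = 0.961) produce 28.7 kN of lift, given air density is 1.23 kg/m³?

L = ½ρv²S·CL ⇒ v = √(2L/(ρ·S·CL))
v = √(2 × 28700 / (1.23 × 17.1 × 0.961)) = √2840 = 53.3 m/s

v = 53.3 m/s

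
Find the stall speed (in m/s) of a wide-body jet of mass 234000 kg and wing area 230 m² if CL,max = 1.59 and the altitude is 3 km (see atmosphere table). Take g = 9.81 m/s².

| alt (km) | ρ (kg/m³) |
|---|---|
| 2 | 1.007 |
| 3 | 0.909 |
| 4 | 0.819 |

V_stall = 118 m/s

At 3 km, from the table: ρ = 0.909 kg/m³.
Stall occurs when L = W at CL,max. W = mg = 234000 × 9.81 = 2.296×10^6 N.
From L = ½ρV²S·CL,max = W: V_stall = √(2W/(ρSCL,max)) = √(2·2.296×10^6/(0.909·230·1.59))
V_stall = √13810 = 118 m/s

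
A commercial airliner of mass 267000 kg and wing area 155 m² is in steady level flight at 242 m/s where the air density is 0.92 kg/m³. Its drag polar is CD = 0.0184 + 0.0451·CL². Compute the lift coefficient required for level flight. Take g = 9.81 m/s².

Weight W = mg = 267000 × 9.81 = 2.6193×10^6 N; in level flight L = W.
Dynamic pressure q = 0.5 × 0.92 × 242² = 26940 Pa.
Required CL = L/(qS) = 2.6193×10^6/(26940·155) = 0.6273.

CL = 0.627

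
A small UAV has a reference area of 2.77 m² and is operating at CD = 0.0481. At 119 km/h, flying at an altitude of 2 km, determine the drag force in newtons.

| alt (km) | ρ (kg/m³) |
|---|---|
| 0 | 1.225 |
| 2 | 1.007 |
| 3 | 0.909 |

At 2 km, from the table: ρ = 1.007 kg/m³.
Convert speed: v = 119 km/h ÷ 3.6 = 33.06 m/s.
Dynamic pressure q = ½ρv² = ½ × 1.007 × 33.06² = 550.2 Pa.
D = q·S·CD = 550.2 × 2.77 × 0.0481 = 73.3 N

D = 73.3 N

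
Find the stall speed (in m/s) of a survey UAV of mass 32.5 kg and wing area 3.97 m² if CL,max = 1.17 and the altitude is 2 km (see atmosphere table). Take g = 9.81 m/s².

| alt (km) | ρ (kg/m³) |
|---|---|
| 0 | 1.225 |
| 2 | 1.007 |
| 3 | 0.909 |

At 2 km, from the table: ρ = 1.007 kg/m³.
At stall, lift equals weight: L = W = m·g = 32.5 × 9.81 = 318.8 N.
From L = ½ρV²S·CL,max = W: V_stall = √(2W/(ρSCL,max)) = √(2·318.8/(1.007·3.97·1.17))
V_stall = √136.3 = 11.7 m/s

V_stall = 11.7 m/s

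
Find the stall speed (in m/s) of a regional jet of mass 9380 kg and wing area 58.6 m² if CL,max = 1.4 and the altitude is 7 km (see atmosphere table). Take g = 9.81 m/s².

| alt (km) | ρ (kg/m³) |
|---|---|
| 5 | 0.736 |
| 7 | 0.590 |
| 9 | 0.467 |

At 7 km, from the table: ρ = 0.590 kg/m³.
Stall occurs when L = W at CL,max. W = mg = 9380 × 9.81 = 92020 N.
From L = ½ρV²S·CL,max = W: V_stall = √(2W/(ρSCL,max)) = √(2·92020/(0.59·58.6·1.4))
V_stall = √3802 = 61.7 m/s

V_stall = 61.7 m/s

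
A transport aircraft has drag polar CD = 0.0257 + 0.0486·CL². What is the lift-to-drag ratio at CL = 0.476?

CD = 0.0257 + 0.0486 × 0.476² = 0.03671
L/D = CL/CD = 0.476 / 0.03671 = 13

L/D = 13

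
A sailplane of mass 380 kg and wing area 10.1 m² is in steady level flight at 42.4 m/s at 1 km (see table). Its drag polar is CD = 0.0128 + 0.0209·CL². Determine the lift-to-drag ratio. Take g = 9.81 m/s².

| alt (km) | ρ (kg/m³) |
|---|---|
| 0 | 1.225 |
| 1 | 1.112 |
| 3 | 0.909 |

At 1 km, from the table: ρ = 1.112 kg/m³.
In steady level flight, lift balances weight: W = mg = 380 × 9.81 = 3727.8 N.
q = ½ρv² = ½ × 1.112 × 42.4² = 999.6 Pa.
CL = 2W/(ρv²S) = 2×3727.8/(1.112×42.4²×10.1) = 0.3693.
CD = 0.0128 + 0.0209 × 0.3693² = 0.01565.
L/D = CL/CD = 0.3693 / 0.01565 = 23.6

L/D = 23.6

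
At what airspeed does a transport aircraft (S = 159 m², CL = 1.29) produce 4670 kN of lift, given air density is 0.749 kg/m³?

L = ½ρv²S·CL ⇒ v = √(2L/(ρ·S·CL))
v = √(2 × 4.67×10^6 / (0.749 × 159 × 1.29)) = √60800 = 247 m/s

v = 247 m/s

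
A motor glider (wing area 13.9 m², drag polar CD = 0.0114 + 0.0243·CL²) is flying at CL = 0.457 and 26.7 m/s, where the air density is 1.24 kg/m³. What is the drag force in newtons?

D = 101 N

CD = 0.0114 + 0.0243 × 0.457² = 0.01648
D = ½ρv²S·CD = ½ × 1.24 × 26.7² × 13.9 × 0.01648 = 101 N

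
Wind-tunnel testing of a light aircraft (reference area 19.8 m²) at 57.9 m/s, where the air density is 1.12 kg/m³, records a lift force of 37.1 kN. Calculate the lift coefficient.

CL = 0.998

From L = ½ρv²S·CL, rearranging gives CL = 2L/(ρv²S).
CL = 2 × 37100 / (1.12 × 57.9² × 19.8) = 0.998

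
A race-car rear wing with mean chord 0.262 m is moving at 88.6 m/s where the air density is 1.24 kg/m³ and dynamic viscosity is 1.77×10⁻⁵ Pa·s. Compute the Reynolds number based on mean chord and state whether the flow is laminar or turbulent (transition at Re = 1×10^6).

Re = ρ·v·c/μ = 1.24 × 88.6 × 0.262 / (1.77×10⁻⁵) = 1.63×10^6
Since 1.63×10^6 > 1×10^6, the flow is turbulent.

Re = 1.63×10^6 (turbulent)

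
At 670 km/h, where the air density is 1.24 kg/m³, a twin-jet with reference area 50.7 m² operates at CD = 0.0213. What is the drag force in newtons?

Convert speed: v = 670 km/h ÷ 3.6 = 186.1 m/s.
D = ½ρv²S·CD = ½ × 1.24 × 186.1² × 50.7 × 0.0213 = 23200 N ≈ 23.2 kN

D = 23200 N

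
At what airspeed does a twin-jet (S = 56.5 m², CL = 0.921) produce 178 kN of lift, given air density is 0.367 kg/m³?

L = ½ρv²S·CL ⇒ v = √(2L/(ρ·S·CL))
v = √(2 × 1.78×10^5 / (0.367 × 56.5 × 0.921)) = √18640 = 137 m/s

v = 137 m/s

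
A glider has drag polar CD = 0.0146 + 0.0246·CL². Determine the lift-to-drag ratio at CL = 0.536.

L/D = 24.7

CD = 0.0146 + 0.0246 × 0.536² = 0.02167
L/D = CL/CD = 0.536 / 0.02167 = 24.7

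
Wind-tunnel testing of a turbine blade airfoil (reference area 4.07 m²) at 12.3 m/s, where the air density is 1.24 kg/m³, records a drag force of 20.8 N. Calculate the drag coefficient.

CD = 0.0545

From D = ½ρv²S·CD, rearranging gives CD = 2D/(ρv²S).
CD = 2 × 20.8 / (1.24 × 12.3² × 4.07) = 0.0545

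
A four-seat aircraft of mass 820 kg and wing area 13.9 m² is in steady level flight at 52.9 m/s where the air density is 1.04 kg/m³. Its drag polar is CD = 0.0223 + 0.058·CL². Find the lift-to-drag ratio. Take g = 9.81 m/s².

L/D = 12.6

Level flight ⇒ L = W = m·g = 820 × 9.81 = 8044.2 N.
q = ½ρv² = ½ × 1.04 × 52.9² = 1455 Pa.
CL = 2W/(ρv²S) = 2×8044.2/(1.04×52.9²×13.9) = 0.3977.
CD = 0.0223 + 0.058 × 0.3977² = 0.03147.
L/D = CL/CD = 0.3977 / 0.03147 = 12.6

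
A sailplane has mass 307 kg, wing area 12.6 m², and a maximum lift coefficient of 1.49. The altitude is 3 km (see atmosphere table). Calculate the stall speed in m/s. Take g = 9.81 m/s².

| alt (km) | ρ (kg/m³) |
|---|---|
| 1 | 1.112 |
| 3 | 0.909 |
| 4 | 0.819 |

At 3 km, from the table: ρ = 0.909 kg/m³.
Stall occurs when L = W at CL,max. W = mg = 307 × 9.81 = 3012 N.
From L = ½ρV²S·CL,max = W: V_stall = √(2W/(ρSCL,max)) = √(2·3012/(0.909·12.6·1.49))
V_stall = √353 = 18.8 m/s

V_stall = 18.8 m/s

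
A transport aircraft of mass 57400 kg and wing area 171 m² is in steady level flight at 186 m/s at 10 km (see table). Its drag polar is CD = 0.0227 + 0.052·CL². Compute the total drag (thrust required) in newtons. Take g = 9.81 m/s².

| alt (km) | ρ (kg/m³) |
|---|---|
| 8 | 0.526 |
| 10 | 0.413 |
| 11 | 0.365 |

D = 41200 N

At 10 km, from the table: ρ = 0.413 kg/m³.
Weight W = mg = 57400 × 9.81 = 5.6309×10^5 N; in level flight L = W.
Dynamic pressure q = 0.5 × 0.413 × 186² = 7144 Pa.
CL = W/(q·S) = 5.6309×10^5 / (7144 × 171) = 0.4609.
CD = 0.0227 + 0.052 × 0.4609² = 0.03375.
D = q·S·CD = 7144 × 171 × 0.03375 = 41230 N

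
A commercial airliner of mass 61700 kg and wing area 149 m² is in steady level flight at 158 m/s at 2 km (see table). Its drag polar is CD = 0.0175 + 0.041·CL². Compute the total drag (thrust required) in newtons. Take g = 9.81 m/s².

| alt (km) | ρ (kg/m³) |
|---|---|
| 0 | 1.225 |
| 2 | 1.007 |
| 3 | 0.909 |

D = 40800 N

At 2 km, from the table: ρ = 1.007 kg/m³.
Weight W = mg = 61700 × 9.81 = 6.0528×10^5 N; in level flight L = W.
q = ½ρv² = ½ × 1.007 × 158² = 12570 Pa.
CL = W/(q·S) = 6.0528×10^5 / (12570 × 149) = 0.3232.
CD = 0.0175 + 0.041 × 0.3232² = 0.02178.
D = q·S·CD = 12570 × 149 × 0.02178 = 40790 N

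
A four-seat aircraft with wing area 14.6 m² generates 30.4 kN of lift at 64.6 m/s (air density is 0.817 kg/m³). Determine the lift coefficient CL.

CL = 1.22

From L = ½ρv²S·CL, rearranging gives CL = 2L/(ρv²S).
CL = 2 × 30400 / (0.817 × 64.6² × 14.6) = 1.22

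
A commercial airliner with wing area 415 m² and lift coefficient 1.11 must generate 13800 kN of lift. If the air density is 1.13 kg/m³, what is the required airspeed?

L = ½ρv²S·CL ⇒ v = √(2L/(ρ·S·CL))
v = √(2 × 1.38×10^7 / (1.13 × 415 × 1.11)) = √53020 = 230 m/s

v = 230 m/s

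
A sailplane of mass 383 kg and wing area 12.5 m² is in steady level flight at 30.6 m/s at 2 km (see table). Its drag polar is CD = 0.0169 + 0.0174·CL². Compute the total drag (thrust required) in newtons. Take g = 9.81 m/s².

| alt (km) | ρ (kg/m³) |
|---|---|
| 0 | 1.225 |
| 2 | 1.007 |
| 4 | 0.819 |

D = 141 N

At 2 km, from the table: ρ = 1.007 kg/m³.
Level flight ⇒ L = W = m·g = 383 × 9.81 = 3757.2 N.
Dynamic pressure q = 0.5 × 1.007 × 30.6² = 471.5 Pa.
Required CL = L/(qS) = 3757.2/(471.5·12.5) = 0.6376.
CD = 0.0169 + 0.0174 × 0.6376² = 0.02397.
D = q·S·CD = 471.5 × 12.5 × 0.02397 = 141.3 N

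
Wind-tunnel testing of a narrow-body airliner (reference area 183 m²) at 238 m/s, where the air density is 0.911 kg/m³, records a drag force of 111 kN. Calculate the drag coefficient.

From D = ½ρv²S·CD, rearranging gives CD = 2D/(ρv²S).
CD = 2 × 1.11×10^5 / (0.911 × 238² × 183) = 0.0235

CD = 0.0235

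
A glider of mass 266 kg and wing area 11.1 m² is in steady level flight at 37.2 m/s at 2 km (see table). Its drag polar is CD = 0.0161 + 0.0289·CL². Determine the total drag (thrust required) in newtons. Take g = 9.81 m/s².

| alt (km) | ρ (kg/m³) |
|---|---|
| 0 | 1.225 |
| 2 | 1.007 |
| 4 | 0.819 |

D = 150 N

At 2 km, from the table: ρ = 1.007 kg/m³.
In steady level flight, lift balances weight: W = mg = 266 × 9.81 = 2609.5 N.
Dynamic pressure q = 0.5 × 1.007 × 37.2² = 696.8 Pa.
Required CL = L/(qS) = 2609.5/(696.8·11.1) = 0.3374.
CD = 0.0161 + 0.0289 × 0.3374² = 0.01939.
D = q·S·CD = 696.8 × 11.1 × 0.01939 = 150 N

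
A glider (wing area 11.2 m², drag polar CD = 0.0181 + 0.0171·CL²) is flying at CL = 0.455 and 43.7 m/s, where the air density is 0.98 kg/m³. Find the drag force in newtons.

D = 227 N

CD = 0.0181 + 0.0171 × 0.455² = 0.02164
D = ½ρv²S·CD = ½ × 0.98 × 43.7² × 11.2 × 0.02164 = 227 N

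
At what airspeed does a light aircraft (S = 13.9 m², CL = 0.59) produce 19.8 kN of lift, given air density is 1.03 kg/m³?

L = ½ρv²S·CL ⇒ v = √(2L/(ρ·S·CL))
v = √(2 × 19800 / (1.03 × 13.9 × 0.59)) = √4688 = 68.5 m/s

v = 68.5 m/s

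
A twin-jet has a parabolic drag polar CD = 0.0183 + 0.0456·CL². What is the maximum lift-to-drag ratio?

For CD = CD0 + K·CL², (L/D)max occurs at CL* = √(CD0/K) and equals 1/(2√(K·CD0)).
(L/D)max = 1/(2√(0.0456 × 0.0183)) = 1/(2 × 0.02889) = 17.3

(L/D)max = 17.3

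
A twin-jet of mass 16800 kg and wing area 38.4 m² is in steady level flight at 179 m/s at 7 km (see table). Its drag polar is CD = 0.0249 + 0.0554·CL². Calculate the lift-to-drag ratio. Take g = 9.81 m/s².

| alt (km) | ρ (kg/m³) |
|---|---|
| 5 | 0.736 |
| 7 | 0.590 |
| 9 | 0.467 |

At 7 km, from the table: ρ = 0.590 kg/m³.
Level flight ⇒ L = W = m·g = 16800 × 9.81 = 1.6481×10^5 N.
q = ½ρv² = ½ × 0.59 × 179² = 9452 Pa.
CL = 2W/(ρv²S) = 2×1.6481×10^5/(0.59×179²×38.4) = 0.4541.
CD = 0.0249 + 0.0554 × 0.4541² = 0.03632.
L/D = CL/CD = 0.4541 / 0.03632 = 12.5

L/D = 12.5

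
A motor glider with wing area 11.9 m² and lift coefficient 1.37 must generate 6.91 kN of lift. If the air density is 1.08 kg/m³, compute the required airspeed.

v = 28 m/s

L = ½ρv²S·CL ⇒ v = √(2L/(ρ·S·CL))
v = √(2 × 6910 / (1.08 × 11.9 × 1.37)) = √784.9 = 28 m/s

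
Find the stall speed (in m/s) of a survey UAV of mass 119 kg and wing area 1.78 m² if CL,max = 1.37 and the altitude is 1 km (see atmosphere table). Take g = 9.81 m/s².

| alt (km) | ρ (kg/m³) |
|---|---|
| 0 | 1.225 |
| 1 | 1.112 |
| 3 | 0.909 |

V_stall = 29.3 m/s

At 1 km, from the table: ρ = 1.112 kg/m³.
At stall, lift equals weight: L = W = m·g = 119 × 9.81 = 1167 N.
V_stall = √(2W/(ρ·S·CL,max)) = √(2 × 1167 / (1.112 × 1.78 × 1.37))
V_stall = √861 = 29.3 m/s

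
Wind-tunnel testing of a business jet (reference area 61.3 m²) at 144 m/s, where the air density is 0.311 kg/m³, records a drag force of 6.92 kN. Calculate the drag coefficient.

From D = ½ρv²S·CD, rearranging gives CD = 2D/(ρv²S).
CD = 2 × 6920 / (0.311 × 144² × 61.3) = 0.035

CD = 0.035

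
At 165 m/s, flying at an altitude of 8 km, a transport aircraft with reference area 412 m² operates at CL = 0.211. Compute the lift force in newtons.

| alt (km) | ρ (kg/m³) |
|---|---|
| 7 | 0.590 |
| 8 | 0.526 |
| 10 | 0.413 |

At 8 km, from the table: ρ = 0.526 kg/m³.
Dynamic pressure q = ½ρv² = ½ × 0.526 × 165² = 7160 Pa.
L = q·S·CL = 7160 × 412 × 0.211 = 6.22×10^5 N ≈ 622 kN

L = 6.22×10^5 N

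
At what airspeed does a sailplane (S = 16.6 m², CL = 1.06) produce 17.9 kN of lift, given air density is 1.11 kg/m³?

L = ½ρv²S·CL ⇒ v = √(2L/(ρ·S·CL))
v = √(2 × 17900 / (1.11 × 16.6 × 1.06)) = √1833 = 42.8 m/s

v = 42.8 m/s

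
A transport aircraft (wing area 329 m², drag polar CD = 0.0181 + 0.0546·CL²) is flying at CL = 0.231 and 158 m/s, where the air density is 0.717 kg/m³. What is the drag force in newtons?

D = 61900 N

CD = 0.0181 + 0.0546 × 0.231² = 0.02101
D = ½ρv²S·CD = ½ × 0.717 × 158² × 329 × 0.02101 = 61900 N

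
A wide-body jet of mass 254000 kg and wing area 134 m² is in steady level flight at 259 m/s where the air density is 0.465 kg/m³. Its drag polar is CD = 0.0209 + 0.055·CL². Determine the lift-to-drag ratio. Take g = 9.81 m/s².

Level flight ⇒ L = W = m·g = 254000 × 9.81 = 2.4917×10^6 N.
Dynamic pressure q = 0.5 × 0.465 × 259² = 15600 Pa.
Required CL = L/(qS) = 2.4917×10^6/(15600·134) = 1.192.
CD = 0.0209 + 0.055 × 1.192² = 0.09908.
L/D = CL/CD = 1.192 / 0.09908 = 12

L/D = 12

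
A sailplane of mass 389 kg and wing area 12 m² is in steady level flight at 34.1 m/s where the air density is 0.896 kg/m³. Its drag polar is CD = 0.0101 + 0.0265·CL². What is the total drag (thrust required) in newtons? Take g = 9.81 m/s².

D = 125 N

Level flight ⇒ L = W = m·g = 389 × 9.81 = 3816.1 N.
q = ½ρv² = ½ × 0.896 × 34.1² = 520.9 Pa.
Required CL = L/(qS) = 3816.1/(520.9·12) = 0.6105.
CD = 0.0101 + 0.0265 × 0.6105² = 0.01998.
D = q·S·CD = 520.9 × 12 × 0.01998 = 124.9 N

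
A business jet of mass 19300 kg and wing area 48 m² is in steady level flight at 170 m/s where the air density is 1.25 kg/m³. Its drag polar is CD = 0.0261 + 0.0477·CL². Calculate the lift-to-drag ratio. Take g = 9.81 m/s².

In steady level flight, lift balances weight: W = mg = 19300 × 9.81 = 1.8933×10^5 N.
q = ½ρv² = ½ × 1.25 × 170² = 18060 Pa.
Required CL = L/(qS) = 1.8933×10^5/(18060·48) = 0.2184.
CD = 0.0261 + 0.0477 × 0.2184² = 0.02837.
L/D = CL/CD = 0.2184 / 0.02837 = 7.7

L/D = 7.7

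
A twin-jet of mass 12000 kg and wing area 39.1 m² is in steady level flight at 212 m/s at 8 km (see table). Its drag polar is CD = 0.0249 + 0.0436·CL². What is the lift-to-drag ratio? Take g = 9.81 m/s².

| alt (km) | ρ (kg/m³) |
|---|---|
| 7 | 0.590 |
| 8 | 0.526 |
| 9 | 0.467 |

L/D = 9.19

At 8 km, from the table: ρ = 0.526 kg/m³.
In steady level flight, lift balances weight: W = mg = 12000 × 9.81 = 1.1772×10^5 N.
Dynamic pressure q = 0.5 × 0.526 × 212² = 11820 Pa.
CL = 2W/(ρv²S) = 2×1.1772×10^5/(0.526×212²×39.1) = 0.2547.
CD = 0.0249 + 0.0436 × 0.2547² = 0.02773.
L/D = CL/CD = 0.2547 / 0.02773 = 9.19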